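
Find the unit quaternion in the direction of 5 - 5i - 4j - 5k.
0.5241 - 0.5241i - 0.4193j - 0.5241k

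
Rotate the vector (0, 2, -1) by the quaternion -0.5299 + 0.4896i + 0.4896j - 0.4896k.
(0.919, 0.043, -2.038)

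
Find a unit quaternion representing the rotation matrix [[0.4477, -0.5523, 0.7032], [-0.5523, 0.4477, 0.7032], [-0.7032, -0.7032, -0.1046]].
0.6691 - 0.5255i + 0.5255j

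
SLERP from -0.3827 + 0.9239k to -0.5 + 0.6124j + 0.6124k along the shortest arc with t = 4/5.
-0.4958 + 0.5055j + 0.7062k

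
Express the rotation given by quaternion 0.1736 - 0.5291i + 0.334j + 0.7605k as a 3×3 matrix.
[[-0.3798, -0.6175, -0.6888], [-0.0894, -0.7166, 0.6917], [-0.9207, 0.3243, 0.217]]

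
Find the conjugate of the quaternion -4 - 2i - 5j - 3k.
-4 + 2i + 5j + 3k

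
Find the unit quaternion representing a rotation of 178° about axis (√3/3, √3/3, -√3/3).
0.0175 + 0.5773i + 0.5773j - 0.5773k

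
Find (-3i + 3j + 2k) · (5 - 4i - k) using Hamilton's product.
-10 - 18i + 4j + 22k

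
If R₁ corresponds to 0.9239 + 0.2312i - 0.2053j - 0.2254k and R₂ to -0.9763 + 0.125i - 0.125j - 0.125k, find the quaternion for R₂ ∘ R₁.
-0.9847 - 0.1077i + 0.0842j + 0.1078k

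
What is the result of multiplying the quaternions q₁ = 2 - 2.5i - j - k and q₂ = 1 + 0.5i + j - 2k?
2.25 + 1.5i - 4.5j - 7k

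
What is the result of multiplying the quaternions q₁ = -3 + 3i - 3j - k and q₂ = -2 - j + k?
4 - 10i + 6j - 4k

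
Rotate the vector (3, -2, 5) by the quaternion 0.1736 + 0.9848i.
(3, 0.17, -5.382)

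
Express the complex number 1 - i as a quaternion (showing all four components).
1 - i + 0j + 0k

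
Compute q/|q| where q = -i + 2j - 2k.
-0.3333i + 0.6667j - 0.6667k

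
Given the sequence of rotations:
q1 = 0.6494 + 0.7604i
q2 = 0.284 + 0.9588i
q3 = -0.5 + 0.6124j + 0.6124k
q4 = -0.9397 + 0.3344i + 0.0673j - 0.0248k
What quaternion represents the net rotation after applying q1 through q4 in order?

q2 · q1 = -0.5446 + 0.8386i
q3 · q2 · q1 = 0.2723 - 0.4193i + 0.18j - 0.8471k
q4 · q3 · q2 · q1 = -0.1488 + 0.4325i + 0.1428j + 0.8777k
-0.1488 + 0.4325i + 0.1428j + 0.8777k


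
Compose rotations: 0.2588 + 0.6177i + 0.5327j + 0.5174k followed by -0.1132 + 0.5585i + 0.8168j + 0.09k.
-0.856 + 0.4493i - 0.0823j - 0.2423k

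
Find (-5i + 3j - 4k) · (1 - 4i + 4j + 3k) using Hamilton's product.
-20 + 20i + 34j - 12k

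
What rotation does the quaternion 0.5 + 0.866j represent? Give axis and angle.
axis = (0, 1, 0), θ = 2π/3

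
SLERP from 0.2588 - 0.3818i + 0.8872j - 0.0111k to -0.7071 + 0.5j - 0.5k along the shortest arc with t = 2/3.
-0.4467 - 0.1665i + 0.7825j - 0.4005k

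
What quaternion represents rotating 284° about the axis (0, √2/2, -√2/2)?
-0.788 + 0.4353j - 0.4353k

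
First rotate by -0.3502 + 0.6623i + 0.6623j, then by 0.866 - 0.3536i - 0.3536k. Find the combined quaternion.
-0.0691 + 0.9316i + 0.3394j - 0.1104k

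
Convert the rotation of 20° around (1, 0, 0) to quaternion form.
0.9848 + 0.1736i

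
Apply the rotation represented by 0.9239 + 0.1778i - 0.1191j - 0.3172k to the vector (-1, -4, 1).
(-3.278, -2.567, -0.815)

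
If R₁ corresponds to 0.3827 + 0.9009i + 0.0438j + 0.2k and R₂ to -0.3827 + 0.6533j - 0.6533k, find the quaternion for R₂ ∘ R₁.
-0.0444 - 0.1855i - 0.3553j - 0.9151k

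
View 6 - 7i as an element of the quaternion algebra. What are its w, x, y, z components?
6 - 7i + 0j + 0k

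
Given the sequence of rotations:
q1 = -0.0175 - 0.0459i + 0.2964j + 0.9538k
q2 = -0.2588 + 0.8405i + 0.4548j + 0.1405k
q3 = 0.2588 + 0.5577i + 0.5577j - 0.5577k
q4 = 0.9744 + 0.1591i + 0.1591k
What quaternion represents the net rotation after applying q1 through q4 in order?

q2 · q1 = -0.2257 + 0.3893i - 0.8928j + 0.0207k
q3 · q2 · q1 = 0.2339 - 0.5115i - 0.5856j - 0.5838k
q4 · q3 · q2 · q1 = 0.4022 - 0.368i - 0.5591j - 0.6248k
0.4022 - 0.368i - 0.5591j - 0.6248k


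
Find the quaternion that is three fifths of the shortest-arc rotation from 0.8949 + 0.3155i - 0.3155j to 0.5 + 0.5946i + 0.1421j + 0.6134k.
0.7378 + 0.537i - 0.0494j + 0.406k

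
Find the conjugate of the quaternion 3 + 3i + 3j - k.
3 - 3i - 3j + k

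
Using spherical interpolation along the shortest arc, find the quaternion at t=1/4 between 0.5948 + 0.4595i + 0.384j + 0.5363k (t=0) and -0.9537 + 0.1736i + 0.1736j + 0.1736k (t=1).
0.811 + 0.3333i + 0.2693j + 0.3983k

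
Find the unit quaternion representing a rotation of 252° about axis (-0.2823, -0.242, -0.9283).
-0.5878 - 0.2284i - 0.1958j - 0.751k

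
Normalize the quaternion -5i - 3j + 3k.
-0.7625i - 0.4575j + 0.4575k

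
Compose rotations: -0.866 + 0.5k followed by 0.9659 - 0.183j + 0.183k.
-0.928 - 0.0915i + 0.1585j + 0.3245k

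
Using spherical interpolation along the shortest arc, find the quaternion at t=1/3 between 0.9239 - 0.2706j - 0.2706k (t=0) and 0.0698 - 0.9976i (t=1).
0.8148 - 0.4811i - 0.2288j - 0.2288k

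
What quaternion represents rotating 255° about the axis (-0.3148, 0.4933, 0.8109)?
-0.6088 - 0.2497i + 0.3914j + 0.6433k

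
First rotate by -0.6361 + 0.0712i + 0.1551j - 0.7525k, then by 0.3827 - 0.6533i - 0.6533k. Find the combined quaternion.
-0.6885 + 0.5441i - 0.4788j + 0.0263k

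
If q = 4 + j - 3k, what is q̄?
4 - j + 3k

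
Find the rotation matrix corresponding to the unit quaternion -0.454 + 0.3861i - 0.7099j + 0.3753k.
[[-0.2896, -0.2074, 0.9344], [-0.889, 0.4202, -0.1823], [-0.3548, -0.8834, -0.3061]]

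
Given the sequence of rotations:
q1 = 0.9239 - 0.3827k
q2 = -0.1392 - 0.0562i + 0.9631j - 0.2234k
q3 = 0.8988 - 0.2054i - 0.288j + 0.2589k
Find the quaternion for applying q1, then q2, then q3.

q2 · q1 = -0.2141 - 0.4205i + 0.8683j - 0.1531k
q3 · q2 · q1 = 0.0109 - 0.5147i + 0.7018j - 0.4925k
0.0109 - 0.5147i + 0.7018j - 0.4925k


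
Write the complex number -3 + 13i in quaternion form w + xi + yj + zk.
-3 + 13i + 0j + 0k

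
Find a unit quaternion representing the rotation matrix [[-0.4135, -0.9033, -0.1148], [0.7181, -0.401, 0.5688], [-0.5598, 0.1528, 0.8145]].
0.5 - 0.208i + 0.2225j + 0.8107k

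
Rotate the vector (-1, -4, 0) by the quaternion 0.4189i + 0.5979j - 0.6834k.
(-1.355, 0.639, 3.841)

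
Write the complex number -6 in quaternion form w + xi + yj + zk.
-6 + 0i + 0j + 0k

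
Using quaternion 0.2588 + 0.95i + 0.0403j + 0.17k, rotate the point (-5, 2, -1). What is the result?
(-5.061, -2.07, 0.308)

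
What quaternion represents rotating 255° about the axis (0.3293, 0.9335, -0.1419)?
-0.6088 + 0.2613i + 0.7406j - 0.1126k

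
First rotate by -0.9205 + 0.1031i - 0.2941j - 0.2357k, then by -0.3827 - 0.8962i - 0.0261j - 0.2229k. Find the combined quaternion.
0.3845 + 0.7261i - 0.0976j + 0.5616k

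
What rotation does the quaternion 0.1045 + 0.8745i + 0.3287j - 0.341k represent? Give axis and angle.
axis = (0.8793, 0.3305, -0.3429), θ = 168°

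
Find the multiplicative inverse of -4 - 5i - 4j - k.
-0.069 + 0.0862i + 0.069j + 0.0172k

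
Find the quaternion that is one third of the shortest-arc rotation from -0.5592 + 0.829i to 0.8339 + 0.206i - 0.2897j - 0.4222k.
-0.7975 + 0.5617i + 0.1246j + 0.1817k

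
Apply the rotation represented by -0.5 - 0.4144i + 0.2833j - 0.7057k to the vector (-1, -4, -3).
(3.014, 3.33, -2.414)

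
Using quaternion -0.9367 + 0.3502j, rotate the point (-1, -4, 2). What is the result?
(-2.067, -4, 0.853)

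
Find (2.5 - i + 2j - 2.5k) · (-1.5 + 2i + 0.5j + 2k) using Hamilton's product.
2.25 + 11.75i - 4.75j + 4.25k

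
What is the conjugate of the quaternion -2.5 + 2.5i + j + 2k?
-2.5 - 2.5i - j - 2k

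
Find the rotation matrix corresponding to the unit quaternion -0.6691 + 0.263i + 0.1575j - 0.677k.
[[0.0337, -0.8231, -0.5669], [0.9888, -0.055, 0.1387], [-0.1453, -0.5652, 0.812]]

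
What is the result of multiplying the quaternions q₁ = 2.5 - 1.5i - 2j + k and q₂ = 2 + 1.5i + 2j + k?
10.25 - 3.25i + 4j + 4.5k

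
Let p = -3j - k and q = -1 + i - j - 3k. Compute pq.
-6 + 8i + 2j + 4k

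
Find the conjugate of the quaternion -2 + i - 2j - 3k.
-2 - i + 2j + 3k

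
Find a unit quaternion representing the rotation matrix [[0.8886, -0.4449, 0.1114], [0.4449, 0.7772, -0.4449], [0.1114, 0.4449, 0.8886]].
0.9427 + 0.236i + 0.236k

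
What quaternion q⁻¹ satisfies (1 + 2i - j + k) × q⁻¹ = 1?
0.1429 - 0.2857i + 0.1429j - 0.1429k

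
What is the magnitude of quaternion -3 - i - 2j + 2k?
√18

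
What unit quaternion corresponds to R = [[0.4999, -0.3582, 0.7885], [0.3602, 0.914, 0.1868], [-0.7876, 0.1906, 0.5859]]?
0.866 + 0.0011i + 0.455j + 0.2074k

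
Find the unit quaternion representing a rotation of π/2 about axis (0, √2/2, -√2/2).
0.7071 + 0.5j - 0.5k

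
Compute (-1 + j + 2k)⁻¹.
-0.1667 - 0.1667j - 0.3333k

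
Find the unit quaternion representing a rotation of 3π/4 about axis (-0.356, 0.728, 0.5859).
0.3827 - 0.3289i + 0.6726j + 0.5413k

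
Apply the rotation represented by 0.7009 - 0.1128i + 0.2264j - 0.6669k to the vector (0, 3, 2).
(3.587, -0.033, 0.364)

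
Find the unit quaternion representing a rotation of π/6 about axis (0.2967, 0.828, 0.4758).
0.9659 + 0.0768i + 0.2143j + 0.1231k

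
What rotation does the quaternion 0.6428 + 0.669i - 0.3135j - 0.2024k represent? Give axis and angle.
axis = (0.8733, -0.4093, -0.2642), θ = 100°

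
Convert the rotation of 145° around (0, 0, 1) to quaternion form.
0.3007 + 0.9537k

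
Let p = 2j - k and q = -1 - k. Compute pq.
-1 - 2i - 2j + k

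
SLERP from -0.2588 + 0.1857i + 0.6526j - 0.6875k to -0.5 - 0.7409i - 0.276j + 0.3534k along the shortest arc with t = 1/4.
-0.0605 + 0.3817i + 0.6253j - 0.678k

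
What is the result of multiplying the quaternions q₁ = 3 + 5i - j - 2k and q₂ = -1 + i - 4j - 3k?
-18 - 7i + 2j - 26k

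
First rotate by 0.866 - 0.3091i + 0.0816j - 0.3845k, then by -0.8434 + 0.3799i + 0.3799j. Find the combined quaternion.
-0.644 + 0.4436i + 0.4062j + 0.4727k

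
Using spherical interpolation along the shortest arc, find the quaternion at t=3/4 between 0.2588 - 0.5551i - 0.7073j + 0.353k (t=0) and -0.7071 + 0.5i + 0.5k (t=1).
0.6901 - 0.6103i - 0.2325j - 0.3118k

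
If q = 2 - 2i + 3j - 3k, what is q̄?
2 + 2i - 3j + 3k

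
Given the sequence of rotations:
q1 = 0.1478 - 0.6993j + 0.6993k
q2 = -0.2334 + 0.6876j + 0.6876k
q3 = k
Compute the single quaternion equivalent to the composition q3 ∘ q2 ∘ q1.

q2 · q1 = -0.0345 + 0.9617i + 0.2648j - 0.0616k
q3 · q2 · q1 = 0.0616 - 0.2648i + 0.9617j - 0.0345k
0.0616 - 0.2648i + 0.9617j - 0.0345k


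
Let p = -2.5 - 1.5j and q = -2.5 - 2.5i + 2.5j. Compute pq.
10 + 6.25i - 2.5j - 3.75k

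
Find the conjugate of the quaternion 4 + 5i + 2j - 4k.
4 - 5i - 2j + 4k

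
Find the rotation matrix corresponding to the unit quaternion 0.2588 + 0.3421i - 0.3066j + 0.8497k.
[[-0.632, -0.6496, 0.4227], [0.23, -0.678, -0.6981], [0.7401, -0.344, 0.5779]]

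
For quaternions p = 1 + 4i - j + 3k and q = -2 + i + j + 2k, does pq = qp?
No: pq = -11 - 12i - 2j + k ≠ -11 - 2i + 8j - 9k = qp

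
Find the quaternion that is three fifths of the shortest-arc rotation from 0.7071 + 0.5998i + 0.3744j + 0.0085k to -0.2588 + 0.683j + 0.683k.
0.1961 + 0.3382i + 0.7458j + 0.5395k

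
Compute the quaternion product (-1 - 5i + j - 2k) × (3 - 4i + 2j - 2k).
-29 - 9i - j - 10k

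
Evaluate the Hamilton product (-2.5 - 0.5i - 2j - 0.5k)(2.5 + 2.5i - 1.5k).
-5.75 - 4.5i - 7j + 7.5k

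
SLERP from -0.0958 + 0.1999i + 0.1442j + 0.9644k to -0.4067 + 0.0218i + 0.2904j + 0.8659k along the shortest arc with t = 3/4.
-0.3332 + 0.0678i + 0.2574j + 0.9045k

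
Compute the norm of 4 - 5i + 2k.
√45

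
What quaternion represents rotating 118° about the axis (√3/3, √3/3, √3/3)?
0.515 + 0.4949i + 0.4949j + 0.4949k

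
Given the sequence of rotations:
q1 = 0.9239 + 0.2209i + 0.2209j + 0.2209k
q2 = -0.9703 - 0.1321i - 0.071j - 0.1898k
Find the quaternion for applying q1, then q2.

q2 · q1 = -0.8097 - 0.3101i - 0.2927j - 0.4032k
-0.8097 - 0.3101i - 0.2927j - 0.4032k


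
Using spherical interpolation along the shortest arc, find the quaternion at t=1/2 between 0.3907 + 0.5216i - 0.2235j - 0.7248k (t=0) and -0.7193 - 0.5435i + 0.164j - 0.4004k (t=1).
0.6855 + 0.6578i - 0.2393j - 0.2003k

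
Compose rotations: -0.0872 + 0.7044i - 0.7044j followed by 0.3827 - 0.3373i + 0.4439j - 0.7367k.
0.5169 - 0.2199i - 0.8272j - 0.0108k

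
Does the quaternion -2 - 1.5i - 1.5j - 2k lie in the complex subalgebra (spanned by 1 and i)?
No. The quaternion -2 - 1.5i - 1.5j - 2k has j-coefficient y = -1.5 and k-coefficient z = -2, not both zero, so it does not lie in the complex subalgebra spanned by 1 and i.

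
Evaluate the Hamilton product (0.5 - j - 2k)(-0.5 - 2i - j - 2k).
-5.25 - i + 4j - 2k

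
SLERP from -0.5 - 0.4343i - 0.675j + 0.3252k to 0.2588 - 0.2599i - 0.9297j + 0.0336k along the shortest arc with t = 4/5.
0.1036 - 0.318i - 0.9368j + 0.1026k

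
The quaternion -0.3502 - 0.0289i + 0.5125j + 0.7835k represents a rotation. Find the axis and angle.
axis = (-0.0309, 0.5471, 0.8365), θ = 221°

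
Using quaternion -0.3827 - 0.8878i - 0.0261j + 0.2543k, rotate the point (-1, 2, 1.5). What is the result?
(-1.035, -2.302, 0.937)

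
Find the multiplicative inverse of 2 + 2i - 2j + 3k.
0.0952 - 0.0952i + 0.0952j - 0.1429k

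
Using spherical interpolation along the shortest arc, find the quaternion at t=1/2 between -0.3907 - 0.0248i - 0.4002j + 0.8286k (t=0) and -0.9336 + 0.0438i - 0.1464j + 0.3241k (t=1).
-0.7202 + 0.0103i - 0.2972j + 0.6268k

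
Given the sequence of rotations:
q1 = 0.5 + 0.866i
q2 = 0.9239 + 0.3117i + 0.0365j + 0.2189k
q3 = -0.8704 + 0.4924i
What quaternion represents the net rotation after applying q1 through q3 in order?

q2 · q1 = 0.192 + 0.9559i + 0.2078j + 0.0778k
q3 · q2 · q1 = -0.6378 - 0.7375i - 0.2192j + 0.0346k
-0.6378 - 0.7375i - 0.2192j + 0.0346k


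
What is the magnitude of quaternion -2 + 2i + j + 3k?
√18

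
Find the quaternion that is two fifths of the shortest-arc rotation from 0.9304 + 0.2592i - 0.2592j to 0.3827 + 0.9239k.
0.8496 + 0.1837i - 0.1837j + 0.4589k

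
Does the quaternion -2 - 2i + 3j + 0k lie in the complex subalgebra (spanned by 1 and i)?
No. The quaternion -2 - 2i + 3j has j-coefficient y = 3 and k-coefficient z = 0, not both zero, so it does not lie in the complex subalgebra spanned by 1 and i.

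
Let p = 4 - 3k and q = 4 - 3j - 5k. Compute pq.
1 - 9i - 12j - 32k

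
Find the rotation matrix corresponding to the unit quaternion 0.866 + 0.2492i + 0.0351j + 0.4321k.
[[0.6241, -0.7309, 0.2762], [0.7659, 0.5024, -0.4013], [0.1546, 0.4619, 0.8733]]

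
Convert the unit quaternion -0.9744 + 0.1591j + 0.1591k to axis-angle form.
axis = (0, √2/2, √2/2), θ = 334°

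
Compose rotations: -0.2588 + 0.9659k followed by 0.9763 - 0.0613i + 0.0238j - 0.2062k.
-0.0535 + 0.0389i + 0.0531j + 0.9964k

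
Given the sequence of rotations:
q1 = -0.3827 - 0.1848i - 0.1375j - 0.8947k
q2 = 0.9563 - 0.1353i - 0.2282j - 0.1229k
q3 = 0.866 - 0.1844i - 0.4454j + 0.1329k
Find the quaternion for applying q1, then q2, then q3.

q2 · q1 = -0.5323 + 0.0623i - 0.1425j - 0.8321k
q3 · q2 · q1 = -0.4024 + 0.5417i - 0.0315j - 0.7373k
-0.4024 + 0.5417i - 0.0315j - 0.7373k


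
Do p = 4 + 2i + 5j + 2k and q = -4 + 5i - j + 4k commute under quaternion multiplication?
No: pq = -29 + 34i - 22j - 19k ≠ -29 - 10i - 26j + 35k = qp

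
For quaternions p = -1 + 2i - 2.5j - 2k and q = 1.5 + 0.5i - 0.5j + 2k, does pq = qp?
No: pq = 0.25 - 3.5i - 8.25j - 4.75k ≠ 0.25 + 8.5i + 1.75j - 5.25k = qp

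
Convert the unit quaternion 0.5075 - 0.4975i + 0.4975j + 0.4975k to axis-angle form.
axis = (-√3/3, √3/3, √3/3), θ = 119°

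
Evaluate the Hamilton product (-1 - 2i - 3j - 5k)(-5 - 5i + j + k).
3 + 17i + 41j + 7k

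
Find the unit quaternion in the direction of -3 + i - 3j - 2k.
-0.6255 + 0.2085i - 0.6255j - 0.417k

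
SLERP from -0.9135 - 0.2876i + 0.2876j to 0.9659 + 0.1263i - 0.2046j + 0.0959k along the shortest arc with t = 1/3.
-0.9357 - 0.2349i + 0.2612j - 0.0322k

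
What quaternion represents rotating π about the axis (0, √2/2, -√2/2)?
0.7071j - 0.7071k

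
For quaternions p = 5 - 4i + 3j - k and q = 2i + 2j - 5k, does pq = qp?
No: pq = -3 - 3i - 12j - 39k ≠ -3 + 23i + 32j - 11k = qp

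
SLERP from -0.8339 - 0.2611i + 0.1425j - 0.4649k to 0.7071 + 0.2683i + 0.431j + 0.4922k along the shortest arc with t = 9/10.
-0.7323 - 0.272i - 0.3773j - 0.4975k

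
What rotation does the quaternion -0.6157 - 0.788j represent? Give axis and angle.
axis = (0, -1, 0), θ = 256°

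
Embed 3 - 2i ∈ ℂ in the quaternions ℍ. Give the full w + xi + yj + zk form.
3 - 2i + 0j + 0k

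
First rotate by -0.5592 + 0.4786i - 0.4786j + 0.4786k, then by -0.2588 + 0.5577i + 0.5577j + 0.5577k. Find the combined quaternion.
-0.1222 + 0.0981i - 0.188j - 0.9696k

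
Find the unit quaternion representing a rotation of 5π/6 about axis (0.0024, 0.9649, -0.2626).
0.2588 + 0.0023i + 0.932j - 0.2537k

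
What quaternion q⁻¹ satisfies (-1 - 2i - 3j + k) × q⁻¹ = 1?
-0.0667 + 0.1333i + 0.2j - 0.0667k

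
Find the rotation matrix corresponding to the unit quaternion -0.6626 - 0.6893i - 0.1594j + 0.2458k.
[[0.8283, 0.5455, -0.1276], [-0.106, -0.0711, -0.9918], [-0.5501, 0.8351, -0.0011]]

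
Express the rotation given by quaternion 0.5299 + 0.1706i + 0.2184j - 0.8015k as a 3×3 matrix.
[[-0.3802, 0.9239, -0.042], [-0.7749, -0.343, -0.5309], [-0.5049, -0.1693, 0.8464]]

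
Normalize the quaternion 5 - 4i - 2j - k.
0.7372 - 0.5898i - 0.2949j - 0.1474k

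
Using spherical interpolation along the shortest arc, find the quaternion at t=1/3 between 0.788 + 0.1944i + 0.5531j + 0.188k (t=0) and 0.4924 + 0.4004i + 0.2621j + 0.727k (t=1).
0.7301 + 0.2808i + 0.4823j + 0.3942k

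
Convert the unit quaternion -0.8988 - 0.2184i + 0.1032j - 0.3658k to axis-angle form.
axis = (-0.4982, 0.2354, -0.8345), θ = 308°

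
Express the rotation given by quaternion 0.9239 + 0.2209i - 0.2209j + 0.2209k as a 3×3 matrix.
[[0.8048, -0.5058, -0.3106], [0.3106, 0.8048, -0.5058], [0.5058, 0.3106, 0.8048]]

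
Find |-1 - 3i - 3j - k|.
√20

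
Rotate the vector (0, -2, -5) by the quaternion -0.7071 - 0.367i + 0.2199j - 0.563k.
(1.404, 3.64, -3.712)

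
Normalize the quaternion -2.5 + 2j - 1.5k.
-0.7071 + 0.5657j - 0.4243k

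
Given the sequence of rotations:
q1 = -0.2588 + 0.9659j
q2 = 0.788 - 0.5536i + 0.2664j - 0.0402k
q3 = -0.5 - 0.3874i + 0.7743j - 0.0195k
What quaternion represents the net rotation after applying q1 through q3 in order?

q2 · q1 = -0.4613 + 0.1821i + 0.6922j - 0.5243k
q3 · q2 · q1 = -0.245 - 0.3048i - 0.9099j - 0.138k
-0.245 - 0.3048i - 0.9099j - 0.138k


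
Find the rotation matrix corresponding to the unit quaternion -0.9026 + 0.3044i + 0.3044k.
[[0.8147, 0.5495, 0.1853], [-0.5495, 0.6294, 0.5495], [0.1853, -0.5495, 0.8147]]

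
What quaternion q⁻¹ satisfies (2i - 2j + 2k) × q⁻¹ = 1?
-0.1667i + 0.1667j - 0.1667k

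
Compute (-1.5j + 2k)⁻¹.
0.24j - 0.32k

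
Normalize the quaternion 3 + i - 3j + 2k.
0.6255 + 0.2085i - 0.6255j + 0.417k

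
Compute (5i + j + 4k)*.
-5i - j - 4k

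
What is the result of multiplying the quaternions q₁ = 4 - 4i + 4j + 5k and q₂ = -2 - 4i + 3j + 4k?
-56 - 7i + 10k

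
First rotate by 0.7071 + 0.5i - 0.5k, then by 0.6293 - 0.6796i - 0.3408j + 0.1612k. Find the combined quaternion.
0.8654 + 0.0045i - 0.5002j - 0.0303k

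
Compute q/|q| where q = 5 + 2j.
0.9285 + 0.3714j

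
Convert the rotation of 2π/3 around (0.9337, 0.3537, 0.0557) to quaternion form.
0.5 + 0.8086i + 0.3063j + 0.0482k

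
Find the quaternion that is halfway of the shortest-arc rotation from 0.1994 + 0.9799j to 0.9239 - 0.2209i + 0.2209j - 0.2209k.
0.6711 - 0.132i + 0.7174j - 0.132k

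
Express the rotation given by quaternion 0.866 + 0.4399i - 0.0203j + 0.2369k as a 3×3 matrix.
[[0.8869, -0.4282, 0.1733], [0.3925, 0.5007, -0.7715], [0.2436, 0.7523, 0.6122]]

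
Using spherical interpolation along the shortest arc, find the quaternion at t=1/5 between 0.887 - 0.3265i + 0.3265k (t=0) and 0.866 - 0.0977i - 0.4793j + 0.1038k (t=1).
0.9076 - 0.2874i - 0.1013j + 0.2887k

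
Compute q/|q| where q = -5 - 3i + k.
-0.8452 - 0.5071i + 0.169k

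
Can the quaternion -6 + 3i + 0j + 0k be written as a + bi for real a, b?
Yes. The quaternion -6 + 3i has j- and k-coefficients y = z = 0, so it lies in the complex subalgebra spanned by 1 and i.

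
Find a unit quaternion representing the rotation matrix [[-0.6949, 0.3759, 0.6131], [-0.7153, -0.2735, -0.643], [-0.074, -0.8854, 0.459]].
-0.3502 + 0.173i - 0.4905j + 0.779k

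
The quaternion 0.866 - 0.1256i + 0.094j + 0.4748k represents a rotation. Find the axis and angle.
axis = (-0.2512, 0.188, 0.9495), θ = π/3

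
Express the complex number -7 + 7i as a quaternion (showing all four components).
-7 + 7i + 0j + 0k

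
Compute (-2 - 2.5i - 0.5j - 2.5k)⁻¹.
-0.1194 + 0.1493i + 0.0299j + 0.1493k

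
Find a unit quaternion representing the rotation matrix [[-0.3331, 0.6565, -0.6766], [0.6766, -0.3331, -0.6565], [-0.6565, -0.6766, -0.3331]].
0.0087 - 0.5773i - 0.5773j + 0.5773k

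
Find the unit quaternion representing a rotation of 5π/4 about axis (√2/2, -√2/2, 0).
-0.3827 + 0.6533i - 0.6533j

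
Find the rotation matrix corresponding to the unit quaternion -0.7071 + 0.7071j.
[[0, 0, -1], [0, 1, 0], [1, 0, 0]]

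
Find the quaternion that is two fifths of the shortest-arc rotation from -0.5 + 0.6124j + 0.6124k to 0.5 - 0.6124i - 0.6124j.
-0.5525 + 0.2751i + 0.6767j + 0.4016k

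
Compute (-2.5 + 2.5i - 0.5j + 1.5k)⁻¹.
-0.1667 - 0.1667i + 0.0333j - 0.1k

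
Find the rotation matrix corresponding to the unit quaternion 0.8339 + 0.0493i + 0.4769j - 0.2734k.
[[0.3956, 0.503, 0.7684], [-0.409, 0.8456, -0.343], [-0.8223, -0.1785, 0.5403]]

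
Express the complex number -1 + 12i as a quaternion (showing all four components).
-1 + 12i + 0j + 0k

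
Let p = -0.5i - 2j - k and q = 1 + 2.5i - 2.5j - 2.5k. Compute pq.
-6.25 + 2i - 5.75j + 5.25k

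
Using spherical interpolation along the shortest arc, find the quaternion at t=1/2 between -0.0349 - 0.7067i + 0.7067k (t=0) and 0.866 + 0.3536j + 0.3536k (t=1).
0.5321 - 0.4525i + 0.2264j + 0.6789k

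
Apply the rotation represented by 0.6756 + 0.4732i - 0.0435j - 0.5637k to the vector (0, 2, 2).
(0.256, -1.347, 2.474)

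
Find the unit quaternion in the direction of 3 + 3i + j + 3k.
0.5669 + 0.5669i + 0.189j + 0.5669k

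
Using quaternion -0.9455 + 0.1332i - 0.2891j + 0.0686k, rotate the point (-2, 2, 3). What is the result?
(0.153, 2.96, 2.866)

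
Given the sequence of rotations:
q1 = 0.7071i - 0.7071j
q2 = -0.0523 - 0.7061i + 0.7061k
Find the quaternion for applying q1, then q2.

q2 · q1 = 0.4993 + 0.4623i + 0.5363j + 0.4993k
0.4993 + 0.4623i + 0.5363j + 0.4993k


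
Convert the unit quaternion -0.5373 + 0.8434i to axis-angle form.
axis = (1, 0, 0), θ = 245°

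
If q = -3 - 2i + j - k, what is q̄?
-3 + 2i - j + k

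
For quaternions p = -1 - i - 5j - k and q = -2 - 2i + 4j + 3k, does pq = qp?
No: pq = 23 - 7i + 11j - 15k ≠ 23 + 15i + j + 13k = qp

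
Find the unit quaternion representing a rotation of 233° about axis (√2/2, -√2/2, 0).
-0.4462 + 0.6328i - 0.6328j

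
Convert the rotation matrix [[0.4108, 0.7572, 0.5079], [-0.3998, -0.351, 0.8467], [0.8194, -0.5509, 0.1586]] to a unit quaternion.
0.5519 - 0.6331i - 0.1411j - 0.5241k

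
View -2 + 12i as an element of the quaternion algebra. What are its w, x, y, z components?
-2 + 12i + 0j + 0k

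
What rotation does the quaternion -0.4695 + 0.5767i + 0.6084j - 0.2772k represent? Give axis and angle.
axis = (0.6532, 0.6891, -0.314), θ = 236°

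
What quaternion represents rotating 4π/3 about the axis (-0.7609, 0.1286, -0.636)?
-0.5 - 0.659i + 0.1114j - 0.5508k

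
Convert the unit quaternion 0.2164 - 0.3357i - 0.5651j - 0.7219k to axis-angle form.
axis = (-0.3438, -0.5788, -0.7394), θ = 155°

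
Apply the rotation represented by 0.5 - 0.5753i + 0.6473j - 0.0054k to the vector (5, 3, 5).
(1.859, 0.105, -7.452)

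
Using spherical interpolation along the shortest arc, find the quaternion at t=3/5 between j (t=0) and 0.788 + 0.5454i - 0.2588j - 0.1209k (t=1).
-0.5769 - 0.3993i + 0.7071j + 0.0885k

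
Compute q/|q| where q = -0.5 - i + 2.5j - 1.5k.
-0.1601 - 0.3203i + 0.8006j - 0.4804k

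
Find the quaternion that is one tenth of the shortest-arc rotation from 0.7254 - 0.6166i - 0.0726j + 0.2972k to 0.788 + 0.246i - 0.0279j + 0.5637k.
0.7641 - 0.543i - 0.0705j + 0.341k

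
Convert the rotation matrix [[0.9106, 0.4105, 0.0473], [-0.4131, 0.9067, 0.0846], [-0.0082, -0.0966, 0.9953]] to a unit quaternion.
0.9763 - 0.0464i + 0.0142j - 0.2109k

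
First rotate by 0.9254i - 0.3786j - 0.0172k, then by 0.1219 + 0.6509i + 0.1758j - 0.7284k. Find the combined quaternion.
-0.5483 - 0.166i - 0.709j - 0.4112k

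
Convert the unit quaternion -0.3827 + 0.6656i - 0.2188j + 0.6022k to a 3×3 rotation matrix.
[[0.179, 0.1697, 0.9691], [-0.7522, -0.6113, 0.2459], [0.6342, -0.773, 0.0182]]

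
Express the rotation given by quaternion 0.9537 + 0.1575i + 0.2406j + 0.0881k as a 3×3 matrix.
[[0.8687, -0.0923, 0.4867], [0.2438, 0.9349, -0.258], [-0.4312, 0.3428, 0.8346]]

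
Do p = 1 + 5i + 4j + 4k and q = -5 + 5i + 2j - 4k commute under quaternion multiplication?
No: pq = -22 - 44i + 22j - 34k ≠ -22 + 4i - 58j - 14k = qp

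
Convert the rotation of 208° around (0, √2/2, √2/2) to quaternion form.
-0.2419 + 0.6861j + 0.6861k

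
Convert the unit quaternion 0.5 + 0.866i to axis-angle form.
axis = (1, 0, 0), θ = 2π/3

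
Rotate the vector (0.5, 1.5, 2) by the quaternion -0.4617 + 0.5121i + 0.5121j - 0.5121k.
(-1.942, 0.322, -1.62)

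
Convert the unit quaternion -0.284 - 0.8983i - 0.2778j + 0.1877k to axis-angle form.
axis = (-0.9369, -0.2897, 0.1958), θ = 213°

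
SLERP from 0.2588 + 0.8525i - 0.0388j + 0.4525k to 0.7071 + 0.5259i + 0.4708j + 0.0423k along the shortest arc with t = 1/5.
0.3784 + 0.8362i + 0.0746j + 0.3899k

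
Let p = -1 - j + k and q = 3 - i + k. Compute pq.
-4 - 4j + k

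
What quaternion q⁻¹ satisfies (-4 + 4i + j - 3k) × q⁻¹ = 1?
-0.0952 - 0.0952i - 0.0238j + 0.0714k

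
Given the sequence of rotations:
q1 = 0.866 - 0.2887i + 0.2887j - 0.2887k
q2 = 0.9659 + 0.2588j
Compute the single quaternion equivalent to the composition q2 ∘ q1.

q2 · q1 = 0.7618 - 0.3536i + 0.503j - 0.2041k
0.7618 - 0.3536i + 0.503j - 0.2041k


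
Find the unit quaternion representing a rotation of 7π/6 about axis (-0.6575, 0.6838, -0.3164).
-0.2588 - 0.6351i + 0.6605j - 0.3056k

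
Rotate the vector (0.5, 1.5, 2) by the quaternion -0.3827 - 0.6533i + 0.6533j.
(-2.207, -1.207, -0.414)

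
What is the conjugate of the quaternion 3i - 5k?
-3i + 5k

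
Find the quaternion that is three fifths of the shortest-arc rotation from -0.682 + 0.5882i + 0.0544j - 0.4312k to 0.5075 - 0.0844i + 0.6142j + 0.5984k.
-0.64 + 0.32i - 0.3788j - 0.5869k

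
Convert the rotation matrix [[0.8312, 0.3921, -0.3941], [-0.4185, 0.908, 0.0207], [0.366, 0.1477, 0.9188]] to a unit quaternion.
0.9563 + 0.0332i - 0.1987j - 0.2119k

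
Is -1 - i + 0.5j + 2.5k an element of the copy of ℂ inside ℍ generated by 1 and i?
No. The quaternion -1 - i + 0.5j + 2.5k has j-coefficient y = 0.5 and k-coefficient z = 2.5, not both zero, so it does not lie in the complex subalgebra spanned by 1 and i.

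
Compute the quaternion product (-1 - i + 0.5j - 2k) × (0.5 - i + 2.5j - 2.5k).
-7.75 + 4.25i - 2.75j - 0.5k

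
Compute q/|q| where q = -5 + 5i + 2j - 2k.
-0.6565 + 0.6565i + 0.2626j - 0.2626k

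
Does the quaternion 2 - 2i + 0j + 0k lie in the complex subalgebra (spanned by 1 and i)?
Yes. The quaternion 2 - 2i has j- and k-coefficients y = z = 0, so it lies in the complex subalgebra spanned by 1 and i.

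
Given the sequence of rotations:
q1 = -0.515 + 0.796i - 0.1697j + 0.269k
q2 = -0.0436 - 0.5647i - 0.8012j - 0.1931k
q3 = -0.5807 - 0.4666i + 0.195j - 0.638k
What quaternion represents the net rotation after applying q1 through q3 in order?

q2 · q1 = 0.3879 + 0.0078i + 0.4182j + 0.8213k
q3 · q2 · q1 = 0.2208 + 0.2414i + 0.211j - 0.9211k
0.2208 + 0.2414i + 0.211j - 0.9211k


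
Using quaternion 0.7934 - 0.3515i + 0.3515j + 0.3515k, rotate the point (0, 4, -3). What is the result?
(-4.151, -0.391, -2.76)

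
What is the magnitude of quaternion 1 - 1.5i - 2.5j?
3.082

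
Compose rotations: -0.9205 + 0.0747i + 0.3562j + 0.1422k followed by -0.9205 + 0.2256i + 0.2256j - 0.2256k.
0.7822 - 0.164i - 0.5845j + 0.1403k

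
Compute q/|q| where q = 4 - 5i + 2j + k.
0.5898 - 0.7372i + 0.2949j + 0.1474k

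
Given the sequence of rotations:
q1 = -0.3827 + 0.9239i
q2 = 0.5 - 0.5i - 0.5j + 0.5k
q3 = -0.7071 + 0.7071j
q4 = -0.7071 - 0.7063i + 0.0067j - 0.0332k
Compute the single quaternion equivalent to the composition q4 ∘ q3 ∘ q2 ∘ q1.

q2 · q1 = 0.2706 + 0.6533i + 0.6533j + 0.2706k
q3 · q2 · q1 = -0.6533 - 0.2706i - 0.2706j - 0.6533k
q4 · q3 · q2 · q1 = 0.2509 + 0.6394i - 0.2655j + 0.6766k
0.2509 + 0.6394i - 0.2655j + 0.6766k


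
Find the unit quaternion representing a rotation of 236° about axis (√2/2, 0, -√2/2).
-0.4695 + 0.6243i - 0.6243k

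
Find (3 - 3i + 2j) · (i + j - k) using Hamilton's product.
1 + i - 8k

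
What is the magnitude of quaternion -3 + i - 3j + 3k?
√28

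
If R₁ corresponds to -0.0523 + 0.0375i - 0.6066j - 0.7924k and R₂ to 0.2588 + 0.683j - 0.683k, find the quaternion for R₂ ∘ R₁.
-0.1404 - 0.9458i - 0.2183j - 0.195k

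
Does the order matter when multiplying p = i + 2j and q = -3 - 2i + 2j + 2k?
Yes: pq = -2 + i - 8j + 6k ≠ -2 - 7i - 4j - 6k = qp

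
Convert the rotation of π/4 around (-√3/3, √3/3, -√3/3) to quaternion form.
0.9239 - 0.2209i + 0.2209j - 0.2209k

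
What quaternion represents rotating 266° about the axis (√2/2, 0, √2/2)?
-0.682 + 0.5171i + 0.5171k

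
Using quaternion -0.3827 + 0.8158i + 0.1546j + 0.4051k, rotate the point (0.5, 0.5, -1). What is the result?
(0.051, -1.108, 0.519)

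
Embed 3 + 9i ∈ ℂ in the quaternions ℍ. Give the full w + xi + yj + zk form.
3 + 9i + 0j + 0k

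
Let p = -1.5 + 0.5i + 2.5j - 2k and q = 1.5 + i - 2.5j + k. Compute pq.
5.5 - 3.25i + 5j - 8.25k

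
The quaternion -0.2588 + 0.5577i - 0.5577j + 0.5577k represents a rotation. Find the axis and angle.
axis = (√3/3, -√3/3, √3/3), θ = 7π/6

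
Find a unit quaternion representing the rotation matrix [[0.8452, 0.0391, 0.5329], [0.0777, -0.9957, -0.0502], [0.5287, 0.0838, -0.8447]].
0.0349 + 0.9599i + 0.0304j + 0.2765k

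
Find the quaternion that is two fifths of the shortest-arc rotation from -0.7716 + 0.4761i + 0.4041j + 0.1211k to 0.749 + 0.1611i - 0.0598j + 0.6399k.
-0.8905 + 0.2509i + 0.3071j - 0.223k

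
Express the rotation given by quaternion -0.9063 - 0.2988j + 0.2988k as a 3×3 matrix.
[[0.6429, 0.5416, 0.5416], [-0.5416, 0.8214, -0.1786], [-0.5416, -0.1786, 0.8214]]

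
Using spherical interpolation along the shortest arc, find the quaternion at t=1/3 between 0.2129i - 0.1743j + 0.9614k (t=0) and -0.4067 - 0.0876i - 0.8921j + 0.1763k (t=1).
-0.1741 + 0.129i - 0.5183j + 0.8273k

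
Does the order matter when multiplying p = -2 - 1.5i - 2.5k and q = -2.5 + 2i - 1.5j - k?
Yes: pq = 5.5 - 4i - 3.5j + 10.5k ≠ 5.5 + 3.5i + 9.5j + 6k = qp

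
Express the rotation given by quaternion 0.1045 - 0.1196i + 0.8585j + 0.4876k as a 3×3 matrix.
[[-0.9496, -0.3073, 0.0628], [-0.1034, 0.4959, 0.8622], [-0.2961, 0.8122, -0.5027]]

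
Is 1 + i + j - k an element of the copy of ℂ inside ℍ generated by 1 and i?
No. The quaternion 1 + i + j - k has j-coefficient y = 1 and k-coefficient z = -1, not both zero, so it does not lie in the complex subalgebra spanned by 1 and i.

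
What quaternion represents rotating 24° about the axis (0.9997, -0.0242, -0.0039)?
0.9781 + 0.2078i - 0.005j - 0.0008k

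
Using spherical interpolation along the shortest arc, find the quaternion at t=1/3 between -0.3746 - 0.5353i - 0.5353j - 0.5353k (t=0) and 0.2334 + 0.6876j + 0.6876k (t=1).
-0.3406 - 0.3693i - 0.6114j - 0.6114k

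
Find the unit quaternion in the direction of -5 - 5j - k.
-0.7001 - 0.7001j - 0.14k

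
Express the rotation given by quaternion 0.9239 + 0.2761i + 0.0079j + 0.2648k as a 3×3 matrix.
[[0.8596, -0.4849, 0.1608], [0.4937, 0.7073, -0.506], [0.1316, 0.5144, 0.8474]]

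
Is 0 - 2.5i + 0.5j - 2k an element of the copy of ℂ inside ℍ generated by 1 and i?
No. The quaternion -2.5i + 0.5j - 2k has j-coefficient y = 0.5 and k-coefficient z = -2, not both zero, so it does not lie in the complex subalgebra spanned by 1 and i.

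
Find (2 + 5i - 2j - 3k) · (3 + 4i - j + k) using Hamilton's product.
-13 + 18i - 25j - 4k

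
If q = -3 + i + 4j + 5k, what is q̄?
-3 - i - 4j - 5k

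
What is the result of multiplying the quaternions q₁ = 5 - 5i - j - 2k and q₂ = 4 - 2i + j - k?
9 - 27i - 20k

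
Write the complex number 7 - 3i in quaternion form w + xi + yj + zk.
7 - 3i + 0j + 0k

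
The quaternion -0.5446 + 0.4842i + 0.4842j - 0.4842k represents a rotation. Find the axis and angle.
axis = (√3/3, √3/3, -√3/3), θ = 246°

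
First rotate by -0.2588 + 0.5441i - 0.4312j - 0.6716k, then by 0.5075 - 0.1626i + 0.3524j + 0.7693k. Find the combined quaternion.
0.6257 + 0.4133i - 0.0007j - 0.6616k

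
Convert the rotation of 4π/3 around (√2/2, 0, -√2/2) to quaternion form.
-0.5 + 0.6124i - 0.6124k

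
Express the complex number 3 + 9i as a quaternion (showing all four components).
3 + 9i + 0j + 0k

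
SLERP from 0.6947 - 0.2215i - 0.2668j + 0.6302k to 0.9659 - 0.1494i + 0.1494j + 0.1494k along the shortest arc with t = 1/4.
0.8027 - 0.213i - 0.1673j + 0.5313k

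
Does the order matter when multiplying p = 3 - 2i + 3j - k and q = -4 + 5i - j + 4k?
Yes: pq = 5 + 34i - 12j + 3k ≠ 5 + 12i - 18j + 29k = qp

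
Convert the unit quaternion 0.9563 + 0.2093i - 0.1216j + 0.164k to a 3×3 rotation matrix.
[[0.9166, -0.3646, -0.1639], [0.2628, 0.8586, -0.4402], [0.3012, 0.3604, 0.8828]]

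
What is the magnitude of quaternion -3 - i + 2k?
√14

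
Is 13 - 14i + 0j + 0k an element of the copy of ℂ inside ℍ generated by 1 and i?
Yes. The quaternion 13 - 14i has j- and k-coefficients y = z = 0, so it lies in the complex subalgebra spanned by 1 and i.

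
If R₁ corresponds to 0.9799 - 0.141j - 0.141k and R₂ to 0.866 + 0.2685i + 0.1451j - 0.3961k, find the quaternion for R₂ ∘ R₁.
0.8132 + 0.1868i + 0.0579j - 0.5481k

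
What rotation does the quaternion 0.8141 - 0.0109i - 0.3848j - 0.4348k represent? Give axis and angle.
axis = (-0.0188, -0.6626, -0.7487), θ = 71°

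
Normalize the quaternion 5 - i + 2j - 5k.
0.6742 - 0.1348i + 0.2697j - 0.6742k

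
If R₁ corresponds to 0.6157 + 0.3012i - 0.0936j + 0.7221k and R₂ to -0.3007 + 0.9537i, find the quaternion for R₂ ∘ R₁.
-0.4724 + 0.4966i - 0.6605j - 0.3064k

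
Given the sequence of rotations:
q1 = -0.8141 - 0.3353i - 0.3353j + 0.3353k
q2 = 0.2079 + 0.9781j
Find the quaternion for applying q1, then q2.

q2 · q1 = 0.1587 + 0.2582i - 0.866j + 0.3977k
0.1587 + 0.2582i - 0.866j + 0.3977k


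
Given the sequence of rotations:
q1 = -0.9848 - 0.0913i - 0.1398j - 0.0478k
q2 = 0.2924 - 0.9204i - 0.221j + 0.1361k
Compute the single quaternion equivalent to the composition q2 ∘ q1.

q2 · q1 = -0.3964 + 0.9093i + 0.1203j - 0.0395k
-0.3964 + 0.9093i + 0.1203j - 0.0395k


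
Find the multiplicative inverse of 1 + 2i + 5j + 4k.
0.0217 - 0.0435i - 0.1087j - 0.087k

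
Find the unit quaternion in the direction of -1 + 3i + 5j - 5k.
-0.1291 + 0.3873i + 0.6455j - 0.6455k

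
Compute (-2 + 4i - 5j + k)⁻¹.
-0.0435 - 0.087i + 0.1087j - 0.0217k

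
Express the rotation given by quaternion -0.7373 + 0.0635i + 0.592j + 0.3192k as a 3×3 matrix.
[[0.0953, 0.5459, -0.8324], [-0.3955, 0.7882, 0.4716], [0.9135, 0.2843, 0.291]]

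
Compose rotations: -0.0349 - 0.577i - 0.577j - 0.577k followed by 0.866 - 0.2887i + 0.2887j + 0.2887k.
0.1364 - 0.4896i - 0.8429j - 0.1766k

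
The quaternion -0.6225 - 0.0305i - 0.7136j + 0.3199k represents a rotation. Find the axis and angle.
axis = (-0.039, -0.9118, 0.4088), θ = 257°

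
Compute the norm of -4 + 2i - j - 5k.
√46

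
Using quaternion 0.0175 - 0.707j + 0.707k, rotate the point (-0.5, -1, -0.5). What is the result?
(0.537, 0.487, 0.987)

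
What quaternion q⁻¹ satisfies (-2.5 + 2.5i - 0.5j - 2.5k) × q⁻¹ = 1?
-0.1316 - 0.1316i + 0.0263j + 0.1316k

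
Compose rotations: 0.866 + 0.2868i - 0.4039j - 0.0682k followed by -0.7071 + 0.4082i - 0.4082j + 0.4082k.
-0.8665 + 0.3434i + 0.077j + 0.3539k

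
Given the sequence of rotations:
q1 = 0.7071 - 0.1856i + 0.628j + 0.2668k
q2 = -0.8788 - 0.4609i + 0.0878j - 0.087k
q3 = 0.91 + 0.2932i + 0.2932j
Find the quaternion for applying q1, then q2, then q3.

q2 · q1 = -0.7389 - 0.0847i - 0.3507j - 0.5691k
q3 · q2 · q1 = -0.5447 - 0.4606i - 0.3689j - 0.5959k
-0.5447 - 0.4606i - 0.3689j - 0.5959k


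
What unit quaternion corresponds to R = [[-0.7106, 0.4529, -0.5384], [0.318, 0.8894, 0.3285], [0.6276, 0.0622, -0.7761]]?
-0.3173 + 0.2098i + 0.9187j + 0.1063k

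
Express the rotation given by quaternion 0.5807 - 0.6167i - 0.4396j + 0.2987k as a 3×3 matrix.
[[0.4351, 0.1953, -0.879], [0.8891, 0.0609, 0.4536], [0.1421, -0.9789, -0.1471]]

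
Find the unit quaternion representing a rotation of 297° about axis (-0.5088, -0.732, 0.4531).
-0.8526 - 0.2658i - 0.3825j + 0.2367k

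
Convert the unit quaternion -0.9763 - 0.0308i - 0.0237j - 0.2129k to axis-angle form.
axis = (-0.1423, -0.1095, -0.9837), θ = 335°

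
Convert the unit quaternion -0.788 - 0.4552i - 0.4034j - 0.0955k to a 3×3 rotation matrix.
[[0.6563, 0.2167, 0.7227], [0.5178, 0.5673, -0.6403], [-0.5488, 0.7944, 0.2601]]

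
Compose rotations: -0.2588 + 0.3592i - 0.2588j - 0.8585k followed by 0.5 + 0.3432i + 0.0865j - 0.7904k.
-0.9088 - 0.188i - 0.1411j - 0.3446k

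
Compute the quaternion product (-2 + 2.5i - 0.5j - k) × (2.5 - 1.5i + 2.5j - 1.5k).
-1.5 + 12.5i - j + 6k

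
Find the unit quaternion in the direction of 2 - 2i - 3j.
0.4851 - 0.4851i - 0.7276j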